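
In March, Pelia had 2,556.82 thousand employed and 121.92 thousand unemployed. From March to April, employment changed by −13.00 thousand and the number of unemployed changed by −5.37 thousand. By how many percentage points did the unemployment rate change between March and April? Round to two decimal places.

The unemployment rate changed by −0.17 percentage points.

March: labor force = 2,556.82 + 121.92 = 2,678.74; u = 121.92/2,678.74 = 4.55%.
April: labor force = 2,543.82 + 116.55 = 2,660.37; u = 116.55/2,660.37 = 4.38%.
Change = 4.38% − 4.55% = −0.17 pp.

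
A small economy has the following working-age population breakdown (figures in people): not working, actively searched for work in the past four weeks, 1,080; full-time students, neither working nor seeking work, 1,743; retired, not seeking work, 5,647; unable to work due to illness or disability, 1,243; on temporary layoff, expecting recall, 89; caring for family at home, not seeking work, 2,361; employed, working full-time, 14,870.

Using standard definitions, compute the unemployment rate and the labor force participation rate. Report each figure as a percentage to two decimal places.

Unemployment rate ≈ 7.29%; labor force participation rate ≈ 59.33%.

Employed = 14,870.
Unemployed = 1,080 + 89 = 1,169 (jobless and actively searching, or on temporary layoff).
Labor force = 14,870 + 1,169 = 16,039.
Not in labor force = 1,743 + 5,647 + 1,243 + 2,361 = 10,994 (those not working and not actively searching are outside the labor force).
Civilian working-age population = 16,039 + 10,994 = 27,033.
Unemployment rate = 1,169 / 16,039 = 7.29%.
Labor force participation rate = 16,039 / 27,033 = 59.33%.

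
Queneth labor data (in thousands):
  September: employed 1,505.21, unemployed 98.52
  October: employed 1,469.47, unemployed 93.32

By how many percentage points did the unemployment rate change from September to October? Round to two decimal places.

The unemployment rate changed by −0.17 percentage points.

September: labor force = 1,505.21 + 98.52 = 1,603.73; u = 98.52/1,603.73 = 6.14%.
October: labor force = 1,469.47 + 93.32 = 1,562.79; u = 93.32/1,562.79 = 5.97%.
Change = 5.97% − 6.14% = −0.17 pp.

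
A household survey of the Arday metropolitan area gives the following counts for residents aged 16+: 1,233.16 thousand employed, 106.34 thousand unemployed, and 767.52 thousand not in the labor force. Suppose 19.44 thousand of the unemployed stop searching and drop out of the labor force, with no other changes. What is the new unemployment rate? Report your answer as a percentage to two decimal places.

Initially, labor force = 1,233.16 + 106.34 = 1,339.50 thousand, so u = 106.34/1,339.50 = 7.94%.
After the change, unemployed and labor force both fall by 19.44 → E = 1,233.16, U = 86.90, labor force = 1,320.06 thousand.
New unemployment rate = 86.90 / 1,320.06 = 6.58%.

New unemployment rate ≈ 6.58%.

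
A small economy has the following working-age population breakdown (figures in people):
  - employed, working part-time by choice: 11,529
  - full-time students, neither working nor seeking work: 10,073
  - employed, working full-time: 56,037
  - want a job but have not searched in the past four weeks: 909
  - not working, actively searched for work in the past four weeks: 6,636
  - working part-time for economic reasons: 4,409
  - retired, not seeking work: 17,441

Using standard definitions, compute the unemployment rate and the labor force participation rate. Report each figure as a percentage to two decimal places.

Unemployment rate ≈ 8.44%; labor force participation rate ≈ 73.44%.

Employed = 11,529 + 56,037 + 4,409 = 71,975 (anyone who worked, including part-time for economic reasons, counts as employed).
Unemployed = 6,636.
Labor force = 71,975 + 6,636 = 78,611.
Not in labor force = 10,073 + 909 + 17,441 = 28,423 (those not working and not actively searching are outside the labor force — including those who want a job but have given up searching).
Civilian working-age population = 78,611 + 28,423 = 107,034.
Unemployment rate = 6,636 / 78,611 = 8.44%.
Labor force participation rate = 78,611 / 107,034 = 73.44%.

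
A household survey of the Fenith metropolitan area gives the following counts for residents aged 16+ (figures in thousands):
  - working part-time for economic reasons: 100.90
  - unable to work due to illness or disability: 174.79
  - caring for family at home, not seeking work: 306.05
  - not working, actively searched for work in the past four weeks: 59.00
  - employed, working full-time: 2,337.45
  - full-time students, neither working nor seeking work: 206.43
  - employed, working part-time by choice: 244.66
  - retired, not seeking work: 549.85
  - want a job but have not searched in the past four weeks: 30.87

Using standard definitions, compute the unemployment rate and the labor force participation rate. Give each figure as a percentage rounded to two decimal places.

Unemployment rate ≈ 2.15%; labor force participation rate ≈ 68.38%.

Employed = 100.90 + 2,337.45 + 244.66 = 2,683.01 thousand (anyone who worked, including part-time for economic reasons, counts as employed).
Unemployed = 59.00 thousand.
Labor force = 2,683.01 + 59.00 = 2,742.01 thousand.
Not in labor force = 174.79 + 306.05 + 206.43 + 549.85 + 30.87 = 1,267.99 thousand (those not working and not actively searching are outside the labor force — including those who want a job but have given up searching).
Civilian working-age population = 2,742.01 + 1,267.99 = 4,010.00 thousand.
Unemployment rate = 59.00 / 2,742.01 = 2.15%.
Labor force participation rate = 2,742.01 / 4,010.00 = 68.38%.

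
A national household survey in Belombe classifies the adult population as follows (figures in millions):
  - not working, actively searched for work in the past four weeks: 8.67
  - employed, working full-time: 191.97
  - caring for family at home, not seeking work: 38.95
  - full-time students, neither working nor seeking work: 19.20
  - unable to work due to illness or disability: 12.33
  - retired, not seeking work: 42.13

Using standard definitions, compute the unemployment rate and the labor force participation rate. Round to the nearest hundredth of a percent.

Unemployment rate ≈ 4.32%; labor force participation rate ≈ 64.05%.

Employed = 191.97 million.
Unemployed = 8.67 million.
Labor force = 191.97 + 8.67 = 200.64 million.
Not in labor force = 38.95 + 19.20 + 12.33 + 42.13 = 112.61 million (those not working and not actively searching are outside the labor force).
Civilian working-age population = 200.64 + 112.61 = 313.25 million.
Unemployment rate = 8.67 / 200.64 = 4.32%.
Labor force participation rate = 200.64 / 313.25 = 64.05%.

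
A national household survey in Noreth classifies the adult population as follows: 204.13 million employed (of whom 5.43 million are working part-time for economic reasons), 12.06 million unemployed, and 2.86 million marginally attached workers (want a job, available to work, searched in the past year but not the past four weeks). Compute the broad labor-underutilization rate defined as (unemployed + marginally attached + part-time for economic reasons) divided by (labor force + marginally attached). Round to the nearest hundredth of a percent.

Labor force = 204.13 + 12.06 = 216.19 million.
Numerator = 12.06 + 2.86 + 5.43 = 20.35 million.
Denominator = 216.19 + 2.86 = 219.05 million.
Broad rate = 20.35 / 219.05 = 9.29%.

Broad underutilization rate ≈ 9.29%.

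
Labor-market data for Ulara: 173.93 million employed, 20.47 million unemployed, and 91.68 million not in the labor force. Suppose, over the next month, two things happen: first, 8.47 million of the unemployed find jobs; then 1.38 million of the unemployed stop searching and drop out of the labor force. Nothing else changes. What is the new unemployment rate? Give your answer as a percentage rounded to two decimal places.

Initially, labor force = 173.93 + 20.47 = 194.40 million, so u = 20.47/194.40 = 10.53%.
After the first change, unemployed falls and employed rises by 8.47; labor force unchanged → E = 182.40, U = 12.00, labor force = 194.40 million.
After the second change, unemployed and labor force both fall by 1.38 → E = 182.40, U = 10.62, labor force = 193.02 million.
New unemployment rate = 10.62 / 193.02 = 5.50%.

New unemployment rate ≈ 5.50%.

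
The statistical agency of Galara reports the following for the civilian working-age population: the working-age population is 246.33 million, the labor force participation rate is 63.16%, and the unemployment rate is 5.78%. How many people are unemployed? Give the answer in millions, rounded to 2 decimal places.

About 8.99 million are unemployed.

Labor force = 0.6316 × 246.33 = 155.58 million.
Unemployed = 0.0578 × 155.58 ≈ 8.99 million.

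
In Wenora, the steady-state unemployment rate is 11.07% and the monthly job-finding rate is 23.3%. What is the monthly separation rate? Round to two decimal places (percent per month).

Separation rate ≈ 2.90% per month.

From u* = s/(s+f): s = u·f/(1−u).
s = 0.1107 × 23.3 / (1 − 0.1107) = 2.5793 / 0.8893 ≈ 2.90% per month.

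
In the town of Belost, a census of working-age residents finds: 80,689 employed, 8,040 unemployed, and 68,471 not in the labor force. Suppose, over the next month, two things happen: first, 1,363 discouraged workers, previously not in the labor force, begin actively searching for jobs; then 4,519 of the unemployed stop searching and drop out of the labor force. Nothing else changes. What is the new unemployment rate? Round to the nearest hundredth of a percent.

Initially, labor force = 80,689 + 8,040 = 88,729, so u = 8,040/88,729 = 9.06%.
After the first change, unemployed and labor force both rise by 1,363 → E = 80,689, U = 9,403, labor force = 90,092.
After the second change, unemployed and labor force both fall by 4,519 → E = 80,689, U = 4,884, labor force = 85,573.
New unemployment rate = 4,884 / 85,573 = 5.71%.

New unemployment rate ≈ 5.71%.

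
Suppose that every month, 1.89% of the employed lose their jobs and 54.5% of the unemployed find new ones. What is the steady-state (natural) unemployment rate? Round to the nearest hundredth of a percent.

Steady-state unemployment rate ≈ 3.35%.

At steady state the flows balance: s·E = f·U, so U/(E+U) = s/(s+f).
u* = 1.89 / (1.89 + 54.5) = 1.89 / 56.39 = 3.35%.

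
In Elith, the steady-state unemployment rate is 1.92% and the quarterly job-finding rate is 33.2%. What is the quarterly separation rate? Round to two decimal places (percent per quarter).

From u* = s/(s+f): s = u·f/(1−u).
s = 0.0192 × 33.2 / (1 − 0.0192) = 0.6374 / 0.9808 ≈ 0.65% per quarter.

Separation rate ≈ 0.65% per quarter.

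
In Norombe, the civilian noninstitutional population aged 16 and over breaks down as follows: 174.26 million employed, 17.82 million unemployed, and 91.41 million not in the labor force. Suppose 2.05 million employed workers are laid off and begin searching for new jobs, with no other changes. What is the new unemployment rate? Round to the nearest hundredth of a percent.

New unemployment rate ≈ 10.34%.

Initially, labor force = 174.26 + 17.82 = 192.08 million, so u = 17.82/192.08 = 9.28%.
After the change, employed falls and unemployed rises by 2.05; labor force unchanged → E = 172.21, U = 19.87, labor force = 192.08 million.
New unemployment rate = 19.87 / 192.08 = 10.34%.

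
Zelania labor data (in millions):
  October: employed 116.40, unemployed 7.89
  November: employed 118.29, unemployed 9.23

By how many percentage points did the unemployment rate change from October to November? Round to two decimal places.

The unemployment rate changed by +0.89 percentage points.

October: labor force = 116.40 + 7.89 = 124.29; u = 7.89/124.29 = 6.35%.
November: labor force = 118.29 + 9.23 = 127.52; u = 9.23/127.52 = 7.24%.
Change = 7.24% − 6.35% = +0.89 pp.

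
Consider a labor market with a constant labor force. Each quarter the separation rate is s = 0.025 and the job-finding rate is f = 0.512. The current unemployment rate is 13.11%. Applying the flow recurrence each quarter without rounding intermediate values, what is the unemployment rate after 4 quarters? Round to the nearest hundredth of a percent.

With a fixed labor force, u_{t+1} = u_t + s·(1−u_t) − f·u_t = u_t·(1−s−f) + s.
Here 1−s−f = 0.463 and s = 0.025.
u_1 = 0.131100 × 0.463 + 0.025 = 0.085699.
u_2 = 0.085699 × 0.463 + 0.025 = 0.064679.
u_3 = 0.064679 × 0.463 + 0.025 = 0.054946.
u_4 = 0.054946 × 0.463 + 0.025 = 0.050440.

Unemployment rate after four quarters ≈ 5.04%.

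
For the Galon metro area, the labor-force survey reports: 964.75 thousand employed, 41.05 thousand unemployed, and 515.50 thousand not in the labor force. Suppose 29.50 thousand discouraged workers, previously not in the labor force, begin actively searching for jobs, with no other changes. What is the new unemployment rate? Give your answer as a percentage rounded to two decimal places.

New unemployment rate ≈ 6.81%.

Initially, labor force = 964.75 + 41.05 = 1,005.80 thousand, so u = 41.05/1,005.80 = 4.08%.
After the change, unemployed and labor force both rise by 29.50 → E = 964.75, U = 70.55, labor force = 1,035.30 thousand.
New unemployment rate = 70.55 / 1,035.30 = 6.81%.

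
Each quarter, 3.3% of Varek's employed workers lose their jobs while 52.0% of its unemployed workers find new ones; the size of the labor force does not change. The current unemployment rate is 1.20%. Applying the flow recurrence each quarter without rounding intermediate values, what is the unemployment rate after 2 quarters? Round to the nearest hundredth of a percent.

Unemployment rate after two quarters ≈ 5.01%.

With a fixed labor force, u_{t+1} = u_t + s·(1−u_t) − f·u_t = u_t·(1−s−f) + s.
Here 1−s−f = 0.447 and s = 0.033.
u_1 = 0.012000 × 0.447 + 0.033 = 0.038364.
u_2 = 0.038364 × 0.447 + 0.033 = 0.050149.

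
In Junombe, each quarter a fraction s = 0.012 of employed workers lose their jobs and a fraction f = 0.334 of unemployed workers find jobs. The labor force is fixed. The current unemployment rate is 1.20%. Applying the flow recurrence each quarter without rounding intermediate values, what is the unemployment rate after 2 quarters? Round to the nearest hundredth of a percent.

With a fixed labor force, u_{t+1} = u_t + s·(1−u_t) − f·u_t = u_t·(1−s−f) + s.
Here 1−s−f = 0.654 and s = 0.012.
u_1 = 0.012000 × 0.654 + 0.012 = 0.019848.
u_2 = 0.019848 × 0.654 + 0.012 = 0.024981.

Unemployment rate after two quarters ≈ 2.50%.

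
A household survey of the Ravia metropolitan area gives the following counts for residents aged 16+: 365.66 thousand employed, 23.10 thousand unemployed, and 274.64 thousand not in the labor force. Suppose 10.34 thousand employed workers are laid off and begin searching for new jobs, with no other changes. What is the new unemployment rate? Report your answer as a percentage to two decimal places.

Initially, labor force = 365.66 + 23.10 = 388.76 thousand, so u = 23.10/388.76 = 5.94%.
After the change, employed falls and unemployed rises by 10.34; labor force unchanged → E = 355.32, U = 33.44, labor force = 388.76 thousand.
New unemployment rate = 33.44 / 388.76 = 8.60%.

New unemployment rate ≈ 8.60%.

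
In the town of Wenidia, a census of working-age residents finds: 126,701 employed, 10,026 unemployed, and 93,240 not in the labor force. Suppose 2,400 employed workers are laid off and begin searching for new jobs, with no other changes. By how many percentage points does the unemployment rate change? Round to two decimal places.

The unemployment rate changes by +1.76 percentage points.

Initially, labor force = 126,701 + 10,026 = 136,727, so u = 10,026/136,727 = 7.33%.
After the change, employed falls and unemployed rises by 2,400; labor force unchanged → E = 124,301, U = 12,426, labor force = 136,727.
New unemployment rate = 12,426 / 136,727 = 9.09%.
Change = 9.09% − 7.33% = +1.76 percentage points.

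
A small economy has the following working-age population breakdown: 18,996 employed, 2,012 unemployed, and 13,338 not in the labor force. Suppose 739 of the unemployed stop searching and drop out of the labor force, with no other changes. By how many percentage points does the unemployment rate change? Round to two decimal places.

Initially, labor force = 18,996 + 2,012 = 21,008, so u = 2,012/21,008 = 9.58%.
After the change, unemployed and labor force both fall by 739 → E = 18,996, U = 1,273, labor force = 20,269.
New unemployment rate = 1,273 / 20,269 = 6.28%.
Change = 6.28% − 9.58% = −3.30 percentage points.

The unemployment rate changes by −3.30 percentage points.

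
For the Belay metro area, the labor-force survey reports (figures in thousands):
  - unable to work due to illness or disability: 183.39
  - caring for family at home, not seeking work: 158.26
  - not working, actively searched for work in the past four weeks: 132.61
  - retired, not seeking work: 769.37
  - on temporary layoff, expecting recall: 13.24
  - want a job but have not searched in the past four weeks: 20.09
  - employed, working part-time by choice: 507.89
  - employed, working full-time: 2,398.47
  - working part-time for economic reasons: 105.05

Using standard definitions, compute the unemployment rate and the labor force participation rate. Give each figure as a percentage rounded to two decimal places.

Employed = 507.89 + 2,398.47 + 105.05 = 3,011.41 thousand (anyone who worked, including part-time for economic reasons, counts as employed).
Unemployed = 132.61 + 13.24 = 145.85 thousand (jobless and actively searching, or on temporary layoff).
Labor force = 3,011.41 + 145.85 = 3,157.26 thousand.
Not in labor force = 183.39 + 158.26 + 769.37 + 20.09 = 1,131.11 thousand (those not working and not actively searching are outside the labor force — including those who want a job but have given up searching).
Civilian working-age population = 3,157.26 + 1,131.11 = 4,288.37 thousand.
Unemployment rate = 145.85 / 3,157.26 = 4.62%.
Labor force participation rate = 3,157.26 / 4,288.37 = 73.62%.

Unemployment rate ≈ 4.62%; labor force participation rate ≈ 73.62%.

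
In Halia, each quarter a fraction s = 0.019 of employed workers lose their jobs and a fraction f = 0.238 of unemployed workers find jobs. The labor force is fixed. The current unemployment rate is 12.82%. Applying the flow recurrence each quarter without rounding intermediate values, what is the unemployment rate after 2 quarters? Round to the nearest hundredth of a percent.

With a fixed labor force, u_{t+1} = u_t + s·(1−u_t) − f·u_t = u_t·(1−s−f) + s.
Here 1−s−f = 0.743 and s = 0.019.
u_1 = 0.128200 × 0.743 + 0.019 = 0.114253.
u_2 = 0.114253 × 0.743 + 0.019 = 0.103890.

Unemployment rate after two quarters ≈ 10.39%.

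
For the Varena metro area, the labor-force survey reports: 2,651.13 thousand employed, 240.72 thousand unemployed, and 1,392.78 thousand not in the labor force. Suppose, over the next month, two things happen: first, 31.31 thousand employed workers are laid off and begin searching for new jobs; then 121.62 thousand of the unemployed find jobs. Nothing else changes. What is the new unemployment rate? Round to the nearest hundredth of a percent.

New unemployment rate ≈ 5.20%.

Initially, labor force = 2,651.13 + 240.72 = 2,891.85 thousand, so u = 240.72/2,891.85 = 8.32%.
After the first change, employed falls and unemployed rises by 31.31; labor force unchanged → E = 2,619.82, U = 272.03, labor force = 2,891.85 thousand.
After the second change, unemployed falls and employed rises by 121.62; labor force unchanged → E = 2,741.44, U = 150.41, labor force = 2,891.85 thousand.
New unemployment rate = 150.41 / 2,891.85 = 5.20%.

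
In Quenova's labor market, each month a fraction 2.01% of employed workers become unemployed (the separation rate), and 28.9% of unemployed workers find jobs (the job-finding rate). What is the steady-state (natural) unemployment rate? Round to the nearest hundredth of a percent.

Steady-state unemployment rate ≈ 6.50%.

At steady state the flows balance: s·E = f·U, so U/(E+U) = s/(s+f).
u* = 2.01 / (2.01 + 28.9) = 2.01 / 30.91 = 6.50%.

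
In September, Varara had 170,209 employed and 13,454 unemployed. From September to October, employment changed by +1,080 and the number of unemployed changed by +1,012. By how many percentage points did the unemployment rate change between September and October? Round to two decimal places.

September: labor force = 170,209 + 13,454 = 183,663; u = 13,454/183,663 = 7.33%.
October: labor force = 171,289 + 14,466 = 185,755; u = 14,466/185,755 = 7.79%.
Change = 7.79% − 7.33% = +0.46 pp.

The unemployment rate changed by +0.46 percentage points.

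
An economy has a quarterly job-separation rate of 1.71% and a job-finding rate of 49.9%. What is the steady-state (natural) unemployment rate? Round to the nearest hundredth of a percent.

At steady state the flows balance: s·E = f·U, so U/(E+U) = s/(s+f).
u* = 1.71 / (1.71 + 49.9) = 1.71 / 51.61 = 3.31%.

Steady-state unemployment rate ≈ 3.31%.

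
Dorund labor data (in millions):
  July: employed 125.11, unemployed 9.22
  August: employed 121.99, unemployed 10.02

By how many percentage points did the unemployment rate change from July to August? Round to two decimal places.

July: labor force = 125.11 + 9.22 = 134.33; u = 9.22/134.33 = 6.86%.
August: labor force = 121.99 + 10.02 = 132.01; u = 10.02/132.01 = 7.59%.
Change = 7.59% − 6.86% = +0.73 pp.

The unemployment rate changed by +0.73 percentage points.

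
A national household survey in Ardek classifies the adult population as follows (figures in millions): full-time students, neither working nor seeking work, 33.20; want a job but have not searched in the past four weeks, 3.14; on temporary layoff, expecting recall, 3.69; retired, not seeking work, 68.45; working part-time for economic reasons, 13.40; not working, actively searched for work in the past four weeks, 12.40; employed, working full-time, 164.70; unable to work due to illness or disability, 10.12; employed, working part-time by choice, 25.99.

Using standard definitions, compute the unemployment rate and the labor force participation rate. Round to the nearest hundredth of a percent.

Employed = 13.40 + 164.70 + 25.99 = 204.09 million (anyone who worked, including part-time for economic reasons, counts as employed).
Unemployed = 3.69 + 12.40 = 16.09 million (jobless and actively searching, or on temporary layoff).
Labor force = 204.09 + 16.09 = 220.18 million.
Not in labor force = 33.20 + 3.14 + 68.45 + 10.12 = 114.91 million (those not working and not actively searching are outside the labor force — including those who want a job but have given up searching).
Civilian working-age population = 220.18 + 114.91 = 335.09 million.
Unemployment rate = 16.09 / 220.18 = 7.31%.
Labor force participation rate = 220.18 / 335.09 = 65.71%.

Unemployment rate ≈ 7.31%; labor force participation rate ≈ 65.71%.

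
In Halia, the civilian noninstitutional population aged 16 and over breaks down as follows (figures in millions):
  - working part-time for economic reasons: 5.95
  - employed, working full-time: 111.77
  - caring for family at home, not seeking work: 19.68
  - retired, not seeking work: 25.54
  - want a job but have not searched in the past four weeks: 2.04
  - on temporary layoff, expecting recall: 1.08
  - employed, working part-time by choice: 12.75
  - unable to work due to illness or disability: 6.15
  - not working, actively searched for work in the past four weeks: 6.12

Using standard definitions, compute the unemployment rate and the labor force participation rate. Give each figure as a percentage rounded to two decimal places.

Employed = 5.95 + 111.77 + 12.75 = 130.47 million (anyone who worked, including part-time for economic reasons, counts as employed).
Unemployed = 1.08 + 6.12 = 7.20 million (jobless and actively searching, or on temporary layoff).
Labor force = 130.47 + 7.20 = 137.67 million.
Not in labor force = 19.68 + 25.54 + 2.04 + 6.15 = 53.41 million (those not working and not actively searching are outside the labor force — including those who want a job but have given up searching).
Civilian working-age population = 137.67 + 53.41 = 191.08 million.
Unemployment rate = 7.20 / 137.67 = 5.23%.
Labor force participation rate = 137.67 / 191.08 = 72.05%.

Unemployment rate ≈ 5.23%; labor force participation rate ≈ 72.05%.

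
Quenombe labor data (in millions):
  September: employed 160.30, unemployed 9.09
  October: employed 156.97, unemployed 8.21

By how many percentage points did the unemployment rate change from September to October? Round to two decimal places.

September: labor force = 160.30 + 9.09 = 169.39; u = 9.09/169.39 = 5.37%.
October: labor force = 156.97 + 8.21 = 165.18; u = 8.21/165.18 = 4.97%.
Change = 4.97% − 5.37% = −0.40 pp.

The unemployment rate changed by −0.40 percentage points.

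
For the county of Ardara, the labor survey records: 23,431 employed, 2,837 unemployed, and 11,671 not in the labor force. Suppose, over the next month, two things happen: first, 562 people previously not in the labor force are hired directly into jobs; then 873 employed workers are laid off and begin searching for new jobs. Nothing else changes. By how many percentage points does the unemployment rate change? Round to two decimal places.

Initially, labor force = 23,431 + 2,837 = 26,268, so u = 2,837/26,268 = 10.80%.
After the first change, employed and labor force both rise by 562; unemployed unchanged → E = 23,993, U = 2,837, labor force = 26,830.
After the second change, employed falls and unemployed rises by 873; labor force unchanged → E = 23,120, U = 3,710, labor force = 26,830.
New unemployment rate = 3,710 / 26,830 = 13.83%.
Change = 13.83% − 10.80% = +3.03 percentage points.

The unemployment rate changes by +3.03 percentage points.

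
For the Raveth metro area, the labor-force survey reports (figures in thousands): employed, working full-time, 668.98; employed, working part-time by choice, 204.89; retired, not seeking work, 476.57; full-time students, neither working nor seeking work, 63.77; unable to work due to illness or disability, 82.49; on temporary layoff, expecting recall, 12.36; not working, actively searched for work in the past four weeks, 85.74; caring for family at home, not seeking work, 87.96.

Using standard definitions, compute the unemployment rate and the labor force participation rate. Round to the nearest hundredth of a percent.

Unemployment rate ≈ 10.09%; labor force participation rate ≈ 57.76%.

Employed = 668.98 + 204.89 = 873.87 thousand.
Unemployed = 12.36 + 85.74 = 98.10 thousand (jobless and actively searching, or on temporary layoff).
Labor force = 873.87 + 98.10 = 971.97 thousand.
Not in labor force = 476.57 + 63.77 + 82.49 + 87.96 = 710.79 thousand (those not working and not actively searching are outside the labor force).
Civilian working-age population = 971.97 + 710.79 = 1,682.76 thousand.
Unemployment rate = 98.10 / 971.97 = 10.09%.
Labor force participation rate = 971.97 / 1,682.76 = 57.76%.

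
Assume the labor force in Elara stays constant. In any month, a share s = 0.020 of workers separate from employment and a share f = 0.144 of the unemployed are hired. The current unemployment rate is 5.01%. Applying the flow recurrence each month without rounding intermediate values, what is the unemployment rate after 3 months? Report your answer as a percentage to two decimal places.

With a fixed labor force, u_{t+1} = u_t + s·(1−u_t) − f·u_t = u_t·(1−s−f) + s.
Here 1−s−f = 0.836 and s = 0.020.
u_1 = 0.050100 × 0.836 + 0.020 = 0.061884.
u_2 = 0.061884 × 0.836 + 0.020 = 0.071735.
u_3 = 0.071735 × 0.836 + 0.020 = 0.079970.

Unemployment rate after three months ≈ 8.00%.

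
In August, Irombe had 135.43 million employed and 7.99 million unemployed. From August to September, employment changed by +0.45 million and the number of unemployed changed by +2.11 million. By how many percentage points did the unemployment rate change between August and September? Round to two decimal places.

August: labor force = 135.43 + 7.99 = 143.42; u = 7.99/143.42 = 5.57%.
September: labor force = 135.88 + 10.10 = 145.98; u = 10.10/145.98 = 6.92%.
Change = 6.92% − 5.57% = +1.35 pp.

The unemployment rate changed by +1.35 percentage points.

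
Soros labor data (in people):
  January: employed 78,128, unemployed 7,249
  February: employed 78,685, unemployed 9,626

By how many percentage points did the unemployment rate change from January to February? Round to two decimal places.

The unemployment rate changed by +2.41 percentage points.

January: labor force = 78,128 + 7,249 = 85,377; u = 7,249/85,377 = 8.49%.
February: labor force = 78,685 + 9,626 = 88,311; u = 9,626/88,311 = 10.90%.
Change = 10.90% − 8.49% = +2.41 pp.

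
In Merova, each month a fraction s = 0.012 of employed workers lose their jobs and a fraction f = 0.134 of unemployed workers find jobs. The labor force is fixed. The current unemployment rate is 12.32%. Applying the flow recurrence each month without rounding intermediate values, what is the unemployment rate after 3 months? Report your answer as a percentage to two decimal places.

With a fixed labor force, u_{t+1} = u_t + s·(1−u_t) − f·u_t = u_t·(1−s−f) + s.
Here 1−s−f = 0.854 and s = 0.012.
u_1 = 0.123200 × 0.854 + 0.012 = 0.117213.
u_2 = 0.117213 × 0.854 + 0.012 = 0.112100.
u_3 = 0.112100 × 0.854 + 0.012 = 0.107733.

Unemployment rate after three months ≈ 10.77%.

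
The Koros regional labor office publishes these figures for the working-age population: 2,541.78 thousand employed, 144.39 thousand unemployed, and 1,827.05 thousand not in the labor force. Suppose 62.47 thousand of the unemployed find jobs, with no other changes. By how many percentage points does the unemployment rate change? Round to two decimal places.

Initially, labor force = 2,541.78 + 144.39 = 2,686.17 thousand, so u = 144.39/2,686.17 = 5.38%.
After the change, unemployed falls and employed rises by 62.47; labor force unchanged → E = 2,604.25, U = 81.92, labor force = 2,686.17 thousand.
New unemployment rate = 81.92 / 2,686.17 = 3.05%.
Change = 3.05% − 5.38% = −2.33 percentage points.

The unemployment rate changes by −2.33 percentage points.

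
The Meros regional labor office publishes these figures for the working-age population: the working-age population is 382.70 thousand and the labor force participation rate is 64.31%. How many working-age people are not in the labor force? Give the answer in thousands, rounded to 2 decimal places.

About 136.59 thousand are not in the labor force.

Share not in the labor force = 1 − 0.6431 = 0.3569.
Not in labor force = 0.3569 × 382.70 ≈ 136.59 thousand.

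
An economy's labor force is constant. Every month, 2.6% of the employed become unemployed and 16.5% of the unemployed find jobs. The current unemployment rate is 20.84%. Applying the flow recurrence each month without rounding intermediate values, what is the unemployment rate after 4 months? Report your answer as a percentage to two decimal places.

With a fixed labor force, u_{t+1} = u_t + s·(1−u_t) − f·u_t = u_t·(1−s−f) + s.
Here 1−s−f = 0.809 and s = 0.026.
u_1 = 0.208400 × 0.809 + 0.026 = 0.194596.
u_2 = 0.194596 × 0.809 + 0.026 = 0.183428.
u_3 = 0.183428 × 0.809 + 0.026 = 0.174393.
u_4 = 0.174393 × 0.809 + 0.026 = 0.167084.

Unemployment rate after four months ≈ 16.71%.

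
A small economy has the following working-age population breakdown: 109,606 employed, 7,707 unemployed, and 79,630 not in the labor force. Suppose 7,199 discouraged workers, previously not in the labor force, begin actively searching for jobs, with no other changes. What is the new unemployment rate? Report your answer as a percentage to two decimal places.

Initially, labor force = 109,606 + 7,707 = 117,313, so u = 7,707/117,313 = 6.57%.
After the change, unemployed and labor force both rise by 7,199 → E = 109,606, U = 14,906, labor force = 124,512.
New unemployment rate = 14,906 / 124,512 = 11.97%.

New unemployment rate ≈ 11.97%.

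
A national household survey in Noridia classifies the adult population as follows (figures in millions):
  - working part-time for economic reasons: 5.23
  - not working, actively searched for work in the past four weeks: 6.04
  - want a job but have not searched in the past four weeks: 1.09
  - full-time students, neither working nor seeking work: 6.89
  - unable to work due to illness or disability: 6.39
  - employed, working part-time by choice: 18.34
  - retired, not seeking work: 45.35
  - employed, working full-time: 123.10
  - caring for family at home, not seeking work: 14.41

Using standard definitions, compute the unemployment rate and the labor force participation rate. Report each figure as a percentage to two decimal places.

Employed = 5.23 + 18.34 + 123.10 = 146.67 million (anyone who worked, including part-time for economic reasons, counts as employed).
Unemployed = 6.04 million.
Labor force = 146.67 + 6.04 = 152.71 million.
Not in labor force = 1.09 + 6.89 + 6.39 + 45.35 + 14.41 = 74.13 million (those not working and not actively searching are outside the labor force — including those who want a job but have given up searching).
Civilian working-age population = 152.71 + 74.13 = 226.84 million.
Unemployment rate = 6.04 / 152.71 = 3.96%.
Labor force participation rate = 152.71 / 226.84 = 67.32%.

Unemployment rate ≈ 3.96%; labor force participation rate ≈ 67.32%.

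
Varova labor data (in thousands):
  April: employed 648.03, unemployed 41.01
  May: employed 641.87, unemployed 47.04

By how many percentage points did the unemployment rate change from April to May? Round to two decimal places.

The unemployment rate changed by +0.88 percentage points.

April: labor force = 648.03 + 41.01 = 689.04; u = 41.01/689.04 = 5.95%.
May: labor force = 641.87 + 47.04 = 688.91; u = 47.04/688.91 = 6.83%.
Change = 6.83% − 5.95% = +0.88 pp.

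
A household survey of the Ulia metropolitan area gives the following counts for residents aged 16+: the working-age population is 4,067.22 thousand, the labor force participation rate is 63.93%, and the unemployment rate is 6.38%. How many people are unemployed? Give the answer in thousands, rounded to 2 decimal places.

Labor force = 0.6393 × 4,067.22 = 2,600.17 thousand.
Unemployed = 0.0638 × 2,600.17 ≈ 165.89 thousand.

About 165.89 thousand are unemployed.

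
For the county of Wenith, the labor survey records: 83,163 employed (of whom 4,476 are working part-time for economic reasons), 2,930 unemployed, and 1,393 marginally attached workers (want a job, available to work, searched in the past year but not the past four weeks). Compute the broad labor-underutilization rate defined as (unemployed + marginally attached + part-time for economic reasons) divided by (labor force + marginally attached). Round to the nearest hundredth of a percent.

Labor force = 83,163 + 2,930 = 86,093.
Numerator = 2,930 + 1,393 + 4,476 = 8,799.
Denominator = 86,093 + 1,393 = 87,486.
Broad rate = 8,799 / 87,486 = 10.06%.

Broad underutilization rate ≈ 10.06%.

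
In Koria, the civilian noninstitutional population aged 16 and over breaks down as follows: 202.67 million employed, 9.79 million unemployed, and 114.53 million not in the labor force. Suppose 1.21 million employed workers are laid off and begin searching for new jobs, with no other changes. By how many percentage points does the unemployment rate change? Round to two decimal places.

Initially, labor force = 202.67 + 9.79 = 212.46 million, so u = 9.79/212.46 = 4.61%.
After the change, employed falls and unemployed rises by 1.21; labor force unchanged → E = 201.46, U = 11.00, labor force = 212.46 million.
New unemployment rate = 11.00 / 212.46 = 5.18%.
Change = 5.18% − 4.61% = +0.57 percentage points.

The unemployment rate changes by +0.57 percentage points.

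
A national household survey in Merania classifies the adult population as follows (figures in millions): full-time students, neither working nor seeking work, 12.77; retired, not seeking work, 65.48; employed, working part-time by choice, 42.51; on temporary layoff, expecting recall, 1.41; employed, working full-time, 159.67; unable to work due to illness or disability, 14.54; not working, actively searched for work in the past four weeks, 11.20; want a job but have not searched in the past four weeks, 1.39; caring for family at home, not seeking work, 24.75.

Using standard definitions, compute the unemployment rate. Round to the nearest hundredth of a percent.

Employed = 42.51 + 159.67 = 202.18 million.
Unemployed = 1.41 + 11.20 = 12.61 million (jobless and actively searching, or on temporary layoff).
Labor force = 202.18 + 12.61 = 214.79 million.
Unemployment rate = 12.61 / 214.79 = 5.87%.

Unemployment rate ≈ 5.87%.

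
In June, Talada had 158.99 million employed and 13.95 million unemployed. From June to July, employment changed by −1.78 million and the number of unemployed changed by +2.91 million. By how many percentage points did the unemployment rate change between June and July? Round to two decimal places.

June: labor force = 158.99 + 13.95 = 172.94; u = 13.95/172.94 = 8.07%.
July: labor force = 157.21 + 16.86 = 174.07; u = 16.86/174.07 = 9.69%.
Change = 9.69% − 8.07% = +1.62 pp.

The unemployment rate changed by +1.62 percentage points.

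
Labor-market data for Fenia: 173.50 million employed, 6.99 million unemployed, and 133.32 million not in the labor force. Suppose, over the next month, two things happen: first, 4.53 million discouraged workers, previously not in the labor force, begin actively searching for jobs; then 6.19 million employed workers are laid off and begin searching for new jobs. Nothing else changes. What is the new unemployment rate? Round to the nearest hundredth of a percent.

New unemployment rate ≈ 9.57%.

Initially, labor force = 173.50 + 6.99 = 180.49 million, so u = 6.99/180.49 = 3.87%.
After the first change, unemployed and labor force both rise by 4.53 → E = 173.50, U = 11.52, labor force = 185.02 million.
After the second change, employed falls and unemployed rises by 6.19; labor force unchanged → E = 167.31, U = 17.71, labor force = 185.02 million.
New unemployment rate = 17.71 / 185.02 = 9.57%.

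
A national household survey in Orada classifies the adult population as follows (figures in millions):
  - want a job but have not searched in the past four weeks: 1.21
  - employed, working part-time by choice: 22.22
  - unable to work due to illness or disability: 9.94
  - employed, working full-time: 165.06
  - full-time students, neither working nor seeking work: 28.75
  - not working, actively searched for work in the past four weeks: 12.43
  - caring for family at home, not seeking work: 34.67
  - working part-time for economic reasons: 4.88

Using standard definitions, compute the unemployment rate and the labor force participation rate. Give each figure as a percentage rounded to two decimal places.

Unemployment rate ≈ 6.08%; labor force participation rate ≈ 73.29%.

Employed = 22.22 + 165.06 + 4.88 = 192.16 million (anyone who worked, including part-time for economic reasons, counts as employed).
Unemployed = 12.43 million.
Labor force = 192.16 + 12.43 = 204.59 million.
Not in labor force = 1.21 + 9.94 + 28.75 + 34.67 = 74.57 million (those not working and not actively searching are outside the labor force — including those who want a job but have given up searching).
Civilian working-age population = 204.59 + 74.57 = 279.16 million.
Unemployment rate = 12.43 / 204.59 = 6.08%.
Labor force participation rate = 204.59 / 279.16 = 73.29%.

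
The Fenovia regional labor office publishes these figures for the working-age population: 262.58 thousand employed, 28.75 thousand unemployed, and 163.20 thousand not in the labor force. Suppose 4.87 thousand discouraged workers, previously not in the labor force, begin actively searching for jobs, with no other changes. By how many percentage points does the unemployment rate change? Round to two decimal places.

Initially, labor force = 262.58 + 28.75 = 291.33 thousand, so u = 28.75/291.33 = 9.87%.
After the change, unemployed and labor force both rise by 4.87 → E = 262.58, U = 33.62, labor force = 296.20 thousand.
New unemployment rate = 33.62 / 296.20 = 11.35%.
Change = 11.35% − 9.87% = +1.48 percentage points.

The unemployment rate changes by +1.48 percentage points.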